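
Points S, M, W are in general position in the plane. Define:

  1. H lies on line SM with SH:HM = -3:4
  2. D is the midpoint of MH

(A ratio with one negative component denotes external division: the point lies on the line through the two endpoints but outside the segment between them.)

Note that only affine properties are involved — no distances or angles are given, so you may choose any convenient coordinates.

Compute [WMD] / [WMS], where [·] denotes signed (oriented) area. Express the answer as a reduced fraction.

Choose coordinates S = (0, 0), M = (1, 0), W = (0, 1).
1. H lies on line SM with SH:HM = -3:4 ⇒ H = (-3, 0)
2. D is the midpoint of MH ⇒ D = (-1, 0)
2·[WMD] = -2, 2·[WMS] = -1
[WMD]:[WMS] = -2:-1 = 2

[WMD]:[WMS] = 2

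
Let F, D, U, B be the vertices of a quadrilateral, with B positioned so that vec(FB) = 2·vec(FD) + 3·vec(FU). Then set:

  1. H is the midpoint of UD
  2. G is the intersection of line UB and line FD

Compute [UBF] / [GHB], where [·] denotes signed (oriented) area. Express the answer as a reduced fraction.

Set F = (0, 0), D = (1, 0), U = (0, 1), B = (2, 3); any affine frame gives the same invariant.
1. H is the midpoint of UD ⇒ H = (1/2, 1/2)
2. G is the intersection of line UB and line FD ⇒ G = (-1, 0)
2·[UBF] = -2, 2·[GHB] = 3
[UBF]:[GHB] = -2:3 = -2/3

[UBF]:[GHB] = -2/3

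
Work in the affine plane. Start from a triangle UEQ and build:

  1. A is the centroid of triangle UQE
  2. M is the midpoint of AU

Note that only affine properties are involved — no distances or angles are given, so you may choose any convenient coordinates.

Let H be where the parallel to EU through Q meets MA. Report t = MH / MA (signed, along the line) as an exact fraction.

Work in coordinates with U = (0, 0), E = (1, 0), Q = (0, 1).
1. A is the centroid of triangle UQE ⇒ A = (1/3, 1/3)
2. M is the midpoint of AU ⇒ M = (1/6, 1/6)
through Q parallel to EU: direction (-1, 0); meets MA at H = (1, 1)
H = M + t·(A−M) with t = 5

t = 5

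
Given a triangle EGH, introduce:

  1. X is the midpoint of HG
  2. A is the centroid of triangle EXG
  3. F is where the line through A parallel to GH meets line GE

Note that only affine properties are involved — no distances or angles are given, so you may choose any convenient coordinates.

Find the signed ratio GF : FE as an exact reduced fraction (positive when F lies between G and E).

Work in coordinates with E = (0, 0), G = (1, 0), H = (0, 1).
1. X is the midpoint of HG ⇒ X = (1/2, 1/2)
2. A is the centroid of triangle EXG ⇒ A = (1/2, 1/6)
3. F is where the line through A parallel to GH meets line GE ⇒ F = (2/3, 0)
F = G + t·(E−G) with t = 1/3, so GF:FE = t:(1−t) = 1/3:2/3

GF:FE = 1/2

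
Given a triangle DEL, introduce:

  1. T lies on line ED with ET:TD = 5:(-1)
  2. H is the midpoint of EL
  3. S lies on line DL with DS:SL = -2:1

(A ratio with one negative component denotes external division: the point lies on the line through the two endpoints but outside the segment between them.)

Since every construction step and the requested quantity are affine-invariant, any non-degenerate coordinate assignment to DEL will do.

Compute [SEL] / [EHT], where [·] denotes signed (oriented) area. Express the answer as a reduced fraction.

Work in coordinates with D = (0, 0), E = (1, 0), L = (0, 1).
1. T lies on line ED with ET:TD = 5:(-1) ⇒ T = (-1/4, 0)
2. H is the midpoint of EL ⇒ H = (1/2, 1/2)
3. S lies on line DL with DS:SL = -2:1 ⇒ S = (0, 2)
2·[SEL] = -1, 2·[EHT] = 5/8
[SEL]:[EHT] = -1:5/8 = -8/5

[SEL]:[EHT] = -8/5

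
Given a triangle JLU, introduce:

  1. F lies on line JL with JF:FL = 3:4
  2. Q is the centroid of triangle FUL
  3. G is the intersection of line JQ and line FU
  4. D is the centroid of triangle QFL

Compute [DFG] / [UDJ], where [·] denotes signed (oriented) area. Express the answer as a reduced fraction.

[DFG]:[UDJ] = 6/65

Set J = (0, 0), L = (1, 0), U = (0, 1); any affine frame gives the same invariant.
1. F lies on line JL with JF:FL = 3:4 ⇒ F = (3/7, 0)
2. Q is the centroid of triangle FUL ⇒ Q = (10/21, 1/3)
3. G is the intersection of line JQ and line FU ⇒ G = (30/91, 3/13)
4. D is the centroid of triangle QFL ⇒ D = (40/63, 1/9)
2·[DFG] = -16/273, 2·[UDJ] = -40/63
[DFG]:[UDJ] = -16/273:-40/63 = 6/65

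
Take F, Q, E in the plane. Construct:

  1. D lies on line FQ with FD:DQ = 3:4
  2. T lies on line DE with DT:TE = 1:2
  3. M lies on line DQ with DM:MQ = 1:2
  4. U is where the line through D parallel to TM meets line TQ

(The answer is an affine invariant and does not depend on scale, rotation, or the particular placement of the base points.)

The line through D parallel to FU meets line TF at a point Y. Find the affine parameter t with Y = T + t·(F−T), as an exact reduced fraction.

Assign F = (0, 0), Q = (1, 0), E = (0, 1) — the answer is frame-independent, so this choice is without loss of generality.
1. D lies on line FQ with FD:DQ = 3:4 ⇒ D = (3/7, 0)
2. T lies on line DE with DT:TE = 1:2 ⇒ T = (2/7, 1/3)
3. M lies on line DQ with DM:MQ = 1:2 ⇒ M = (13/21, 0)
4. U is where the line through D parallel to TM meets line TQ ⇒ U = (-1/14, 1/2)
through D parallel to FU: direction (-1/14, 1/2); meets TF at Y = (18/49, 3/7)
Y = T + t·(F−T) with t = -2/7

t = -2/7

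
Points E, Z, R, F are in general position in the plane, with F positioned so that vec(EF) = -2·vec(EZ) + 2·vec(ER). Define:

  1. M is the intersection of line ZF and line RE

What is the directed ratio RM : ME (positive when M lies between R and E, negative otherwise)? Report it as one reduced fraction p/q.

RM:ME = 1/2

Work in coordinates with E = (0, 0), Z = (1, 0), R = (0, 1), F = (-2, 2).
1. M is the intersection of line ZF and line RE ⇒ M = (0, 2/3)
M = R + t·(E−R) with t = 1/3, so RM:ME = t:(1−t) = 1/3:2/3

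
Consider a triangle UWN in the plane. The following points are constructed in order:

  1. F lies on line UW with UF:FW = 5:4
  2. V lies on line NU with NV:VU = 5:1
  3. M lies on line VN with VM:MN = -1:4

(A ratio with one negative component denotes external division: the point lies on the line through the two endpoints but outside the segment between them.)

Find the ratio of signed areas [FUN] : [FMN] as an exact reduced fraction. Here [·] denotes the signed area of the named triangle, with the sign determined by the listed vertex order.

Set U = (0, 0), W = (1, 0), N = (0, 1); any affine frame gives the same invariant.
1. F lies on line UW with UF:FW = 5:4 ⇒ F = (5/9, 0)
2. V lies on line NU with NV:VU = 5:1 ⇒ V = (0, 1/6)
3. M lies on line VN with VM:MN = -1:4 ⇒ M = (0, -1/9)
2·[FUN] = -5/9, 2·[FMN] = -50/81
[FUN]:[FMN] = -5/9:-50/81 = 9/10

[FUN]:[FMN] = 9/10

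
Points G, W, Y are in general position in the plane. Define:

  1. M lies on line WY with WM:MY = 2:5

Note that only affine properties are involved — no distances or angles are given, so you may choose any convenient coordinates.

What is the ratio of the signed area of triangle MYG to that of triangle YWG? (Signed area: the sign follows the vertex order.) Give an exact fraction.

Set G = (0, 0), W = (1, 0), Y = (0, 1); any affine frame gives the same invariant.
1. M lies on line WY with WM:MY = 2:5 ⇒ M = (5/7, 2/7)
2·[MYG] = 5/7, 2·[YWG] = -1
[MYG]:[YWG] = 5/7:-1 = -5/7

[MYG]:[YWG] = -5/7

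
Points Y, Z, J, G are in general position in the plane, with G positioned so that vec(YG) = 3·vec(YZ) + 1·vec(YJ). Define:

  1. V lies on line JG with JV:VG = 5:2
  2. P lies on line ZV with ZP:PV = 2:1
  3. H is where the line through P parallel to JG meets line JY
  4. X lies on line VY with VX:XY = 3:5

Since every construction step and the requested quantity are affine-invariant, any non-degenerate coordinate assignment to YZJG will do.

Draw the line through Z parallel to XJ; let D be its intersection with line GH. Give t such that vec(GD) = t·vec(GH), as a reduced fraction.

Set Y = (0, 0), Z = (1, 0), J = (0, 1), G = (3, 1); any affine frame gives the same invariant.
1. V lies on line JG with JV:VG = 5:2 ⇒ V = (15/7, 1)
2. P lies on line ZV with ZP:PV = 2:1 ⇒ P = (37/21, 2/3)
3. H is where the line through P parallel to JG meets line JY ⇒ H = (0, 2/3)
4. X lies on line VY with VX:XY = 3:5 ⇒ X = (75/56, 5/8)
through Z parallel to XJ: direction (-75/56, 3/8); meets GH at D = (-87/88, 49/88)
D = G + t·(H−G) with t = 117/88

t = 117/88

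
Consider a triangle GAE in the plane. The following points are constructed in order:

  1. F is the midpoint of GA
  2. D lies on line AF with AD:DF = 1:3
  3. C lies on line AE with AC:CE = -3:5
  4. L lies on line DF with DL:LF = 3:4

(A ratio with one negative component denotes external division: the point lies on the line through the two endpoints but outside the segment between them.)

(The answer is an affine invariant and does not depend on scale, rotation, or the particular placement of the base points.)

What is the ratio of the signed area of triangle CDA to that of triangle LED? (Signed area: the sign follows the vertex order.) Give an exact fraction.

[CDA]:[LED] = 7/6

Set G = (0, 0), A = (1, 0), E = (0, 1); any affine frame gives the same invariant.
1. F is the midpoint of GA ⇒ F = (1/2, 0)
2. D lies on line AF with AD:DF = 1:3 ⇒ D = (7/8, 0)
3. C lies on line AE with AC:CE = -3:5 ⇒ C = (5/2, -3/2)
4. L lies on line DF with DL:LF = 3:4 ⇒ L = (5/7, 0)
2·[CDA] = -3/16, 2·[LED] = -9/56
[CDA]:[LED] = -3/16:-9/56 = 7/6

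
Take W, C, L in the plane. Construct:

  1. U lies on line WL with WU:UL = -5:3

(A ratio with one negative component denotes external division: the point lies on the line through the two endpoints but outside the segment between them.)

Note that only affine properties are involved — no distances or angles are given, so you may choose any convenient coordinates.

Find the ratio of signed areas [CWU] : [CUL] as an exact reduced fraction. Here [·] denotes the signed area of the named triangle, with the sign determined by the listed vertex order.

[CWU]:[CUL] = -5/3

Choose coordinates W = (0, 0), C = (1, 0), L = (0, 1).
1. U lies on line WL with WU:UL = -5:3 ⇒ U = (0, 5/2)
2·[CWU] = -5/2, 2·[CUL] = 3/2
[CWU]:[CUL] = -5/2:3/2 = -5/3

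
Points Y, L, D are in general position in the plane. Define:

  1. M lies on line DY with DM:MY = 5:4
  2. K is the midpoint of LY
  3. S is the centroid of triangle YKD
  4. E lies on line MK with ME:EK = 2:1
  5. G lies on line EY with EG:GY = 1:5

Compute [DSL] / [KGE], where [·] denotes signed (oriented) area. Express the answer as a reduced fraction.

[DSL]:[KGE] = -81/2

Choose coordinates Y = (0, 0), L = (1, 0), D = (0, 1).
1. M lies on line DY with DM:MY = 5:4 ⇒ M = (0, 4/9)
2. K is the midpoint of LY ⇒ K = (1/2, 0)
3. S is the centroid of triangle YKD ⇒ S = (1/6, 1/3)
4. E lies on line MK with ME:EK = 2:1 ⇒ E = (1/3, 4/27)
5. G lies on line EY with EG:GY = 1:5 ⇒ G = (5/18, 10/81)
2·[DSL] = 1/2, 2·[KGE] = -1/81
[DSL]:[KGE] = 1/2:-1/81 = -81/2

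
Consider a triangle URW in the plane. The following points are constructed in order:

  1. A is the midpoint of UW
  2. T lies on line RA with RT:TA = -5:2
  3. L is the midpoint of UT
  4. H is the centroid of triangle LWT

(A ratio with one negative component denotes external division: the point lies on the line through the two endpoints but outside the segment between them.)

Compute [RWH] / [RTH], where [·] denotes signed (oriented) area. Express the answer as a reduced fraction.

Work in coordinates with U = (0, 0), R = (1, 0), W = (0, 1).
1. A is the midpoint of UW ⇒ A = (0, 1/2)
2. T lies on line RA with RT:TA = -5:2 ⇒ T = (-2/3, 5/6)
3. L is the midpoint of UT ⇒ L = (-1/3, 5/12)
4. H is the centroid of triangle LWT ⇒ H = (-1/3, 3/4)
2·[RWH] = 7/12, 2·[RTH] = -5/36
[RWH]:[RTH] = 7/12:-5/36 = -21/5

[RWH]:[RTH] = -21/5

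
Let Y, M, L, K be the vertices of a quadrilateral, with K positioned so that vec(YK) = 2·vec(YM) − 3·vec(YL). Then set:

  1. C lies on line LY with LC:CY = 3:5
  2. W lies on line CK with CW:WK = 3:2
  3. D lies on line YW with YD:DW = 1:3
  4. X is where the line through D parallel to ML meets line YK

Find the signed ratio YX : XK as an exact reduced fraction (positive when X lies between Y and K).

Choose coordinates Y = (0, 0), M = (1, 0), L = (0, 1), K = (2, -3).
1. C lies on line LY with LC:CY = 3:5 ⇒ C = (0, 5/8)
2. W lies on line CK with CW:WK = 3:2 ⇒ W = (6/5, -31/20)
3. D lies on line YW with YD:DW = 1:3 ⇒ D = (3/10, -31/80)
4. X is where the line through D parallel to ML meets line YK ⇒ X = (7/40, -21/80)
X = Y + t·(K−Y) with t = 7/80, so YX:XK = t:(1−t) = 7/80:73/80

YX:XK = 7/73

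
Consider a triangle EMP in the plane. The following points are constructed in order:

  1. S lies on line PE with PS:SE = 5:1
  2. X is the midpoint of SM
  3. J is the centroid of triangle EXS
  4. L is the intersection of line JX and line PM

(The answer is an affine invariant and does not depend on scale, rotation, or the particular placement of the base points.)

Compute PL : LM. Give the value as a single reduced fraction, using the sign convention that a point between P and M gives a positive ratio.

Choose coordinates E = (0, 0), M = (1, 0), P = (0, 1).
1. S lies on line PE with PS:SE = 5:1 ⇒ S = (0, 1/6)
2. X is the midpoint of SM ⇒ X = (1/2, 1/12)
3. J is the centroid of triangle EXS ⇒ J = (1/6, 1/12)
4. L is the intersection of line JX and line PM ⇒ L = (11/12, 1/12)
L = P + t·(M−P) with t = 11/12, so PL:LM = t:(1−t) = 11/12:1/12

PL:LM = 11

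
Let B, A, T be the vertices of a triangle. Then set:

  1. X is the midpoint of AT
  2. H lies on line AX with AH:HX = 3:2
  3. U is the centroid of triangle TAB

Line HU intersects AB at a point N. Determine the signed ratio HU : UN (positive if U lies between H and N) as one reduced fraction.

HU:UN = -1/10

Assign B = (0, 0), A = (1, 0), T = (0, 1) — the answer is frame-independent, so this choice is without loss of generality.
1. X is the midpoint of AT ⇒ X = (1/2, 1/2)
2. H lies on line AX with AH:HX = 3:2 ⇒ H = (7/10, 3/10)
3. U is the centroid of triangle TAB ⇒ U = (1/3, 1/3)
line HU meets AB at N = (4, 0)
U = H + t·(N−H) with t = -1/9, so HU:UN = -1/9:10/9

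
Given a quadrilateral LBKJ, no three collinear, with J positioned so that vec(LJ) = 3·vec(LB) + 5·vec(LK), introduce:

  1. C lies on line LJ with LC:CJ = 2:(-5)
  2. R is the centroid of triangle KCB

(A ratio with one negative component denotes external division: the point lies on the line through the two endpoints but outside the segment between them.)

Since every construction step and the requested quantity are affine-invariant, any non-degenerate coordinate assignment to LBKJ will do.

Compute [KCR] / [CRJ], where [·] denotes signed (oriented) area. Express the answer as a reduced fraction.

Work in coordinates with L = (0, 0), B = (1, 0), K = (0, 1), J = (3, 5).
1. C lies on line LJ with LC:CJ = 2:(-5) ⇒ C = (-2, -10/3)
2. R is the centroid of triangle KCB ⇒ R = (-1/3, -7/9)
2·[KCR] = 19/9, 2·[CRJ] = 10/9
[KCR]:[CRJ] = 19/9:10/9 = 19/10

[KCR]:[CRJ] = 19/10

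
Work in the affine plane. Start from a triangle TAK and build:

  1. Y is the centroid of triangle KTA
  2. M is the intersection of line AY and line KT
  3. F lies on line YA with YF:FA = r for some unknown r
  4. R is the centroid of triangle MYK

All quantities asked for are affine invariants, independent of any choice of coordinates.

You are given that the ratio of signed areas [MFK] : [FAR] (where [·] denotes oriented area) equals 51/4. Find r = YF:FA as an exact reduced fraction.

r = 5/2

Assign T = (0, 0), A = (1, 0), K = (0, 1) — the answer is frame-independent, so this choice is without loss of generality.
1. Y is the centroid of triangle KTA ⇒ Y = (1/3, 1/3)
2. M is the intersection of line AY and line KT ⇒ M = (0, 1/2)
3. With YF:FA = r, write λ = r/(r+1) so F = Y + λ·(A−Y); F is affine-linear in λ
4. R is the centroid of triangle MYK ⇒ R = (1/9, 11/18)
Every point depending on F is an affine combination of F and λ-independent points, so each such coordinate is linear in λ; the λ² term in each signed area is a multiple of (A−Y)×(A−Y) = 0, so 2·[MFK] and 2·[FAR] are each linear in λ. Evaluating at λ=0 and λ=1:
  2·[MFK] = 1/3·λ + 1/6,   2·[FAR] = -1/9·λ + 1/9
So [MFK]:[FAR] = (1/3·λ + 1/6) / (-1/9·λ + 1/9). Setting this equal to 51/4:
  1/3·λ + 1/6 = 51/4·(-1/9·λ + 1/9)  ⇒  λ = 5/7
Then r = λ/(1−λ) = (5/7)/(2/7) = 5/2. Check: with r = 5/2, F = (17/21, 2/21) and [MFK]:[FAR] = 51/4 as required.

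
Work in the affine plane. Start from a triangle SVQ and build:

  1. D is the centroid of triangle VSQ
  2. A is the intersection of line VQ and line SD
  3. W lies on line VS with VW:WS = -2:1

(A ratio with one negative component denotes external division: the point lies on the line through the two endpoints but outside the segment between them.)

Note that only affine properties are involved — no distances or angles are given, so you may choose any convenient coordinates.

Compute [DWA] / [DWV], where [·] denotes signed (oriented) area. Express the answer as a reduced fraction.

[DWA]:[DWV] = -1/4

Choose coordinates S = (0, 0), V = (1, 0), Q = (0, 1).
1. D is the centroid of triangle VSQ ⇒ D = (1/3, 1/3)
2. A is the intersection of line VQ and line SD ⇒ A = (1/2, 1/2)
3. W lies on line VS with VW:WS = -2:1 ⇒ W = (-1, 0)
2·[DWA] = -1/6, 2·[DWV] = 2/3
[DWA]:[DWV] = -1/6:2/3 = -1/4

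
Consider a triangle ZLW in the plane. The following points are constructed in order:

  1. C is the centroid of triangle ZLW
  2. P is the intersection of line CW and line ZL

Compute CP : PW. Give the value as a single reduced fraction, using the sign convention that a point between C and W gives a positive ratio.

Set Z = (0, 0), L = (1, 0), W = (0, 1); any affine frame gives the same invariant.
1. C is the centroid of triangle ZLW ⇒ C = (1/3, 1/3)
2. P is the intersection of line CW and line ZL ⇒ P = (1/2, 0)
P = C + t·(W−C) with t = -1/2, so CP:PW = t:(1−t) = -1/2:3/2

CP:PW = -1/3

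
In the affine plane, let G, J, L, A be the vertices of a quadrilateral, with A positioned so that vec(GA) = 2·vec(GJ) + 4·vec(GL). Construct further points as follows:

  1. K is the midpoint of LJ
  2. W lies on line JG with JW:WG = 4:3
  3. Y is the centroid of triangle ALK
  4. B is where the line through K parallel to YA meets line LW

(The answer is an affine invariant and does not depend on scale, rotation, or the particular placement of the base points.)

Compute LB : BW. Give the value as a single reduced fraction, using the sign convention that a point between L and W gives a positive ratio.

Work in coordinates with G = (0, 0), J = (1, 0), L = (0, 1), A = (2, 4).
1. K is the midpoint of LJ ⇒ K = (1/2, 1/2)
2. W lies on line JG with JW:WG = 4:3 ⇒ W = (3/7, 0)
3. Y is the centroid of triangle ALK ⇒ Y = (5/6, 11/6)
4. B is where the line through K parallel to YA meets line LW ⇒ B = (15/44, 9/44)
B = L + t·(W−L) with t = 35/44, so LB:BW = t:(1−t) = 35/44:9/44

LB:BW = 35/9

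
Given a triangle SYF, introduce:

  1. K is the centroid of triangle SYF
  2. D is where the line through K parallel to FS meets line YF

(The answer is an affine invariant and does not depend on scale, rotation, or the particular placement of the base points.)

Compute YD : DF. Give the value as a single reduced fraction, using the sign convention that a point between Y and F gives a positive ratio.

Choose coordinates S = (0, 0), Y = (1, 0), F = (0, 1).
1. K is the centroid of triangle SYF ⇒ K = (1/3, 1/3)
2. D is where the line through K parallel to FS meets line YF ⇒ D = (1/3, 2/3)
D = Y + t·(F−Y) with t = 2/3, so YD:DF = t:(1−t) = 2/3:1/3

YD:DF = 2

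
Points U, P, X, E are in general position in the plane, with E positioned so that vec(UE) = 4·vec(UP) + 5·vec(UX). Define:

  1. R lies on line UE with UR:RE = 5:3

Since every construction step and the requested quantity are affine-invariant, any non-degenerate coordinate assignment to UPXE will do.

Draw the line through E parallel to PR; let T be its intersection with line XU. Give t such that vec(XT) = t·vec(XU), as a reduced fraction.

Work in coordinates with U = (0, 0), P = (1, 0), X = (0, 1), E = (4, 5).
1. R lies on line UE with UR:RE = 5:3 ⇒ R = (5/2, 25/8)
through E parallel to PR: direction (3/2, 25/8); meets XU at T = (0, -10/3)
T = X + t·(U−X) with t = 13/3

t = 13/3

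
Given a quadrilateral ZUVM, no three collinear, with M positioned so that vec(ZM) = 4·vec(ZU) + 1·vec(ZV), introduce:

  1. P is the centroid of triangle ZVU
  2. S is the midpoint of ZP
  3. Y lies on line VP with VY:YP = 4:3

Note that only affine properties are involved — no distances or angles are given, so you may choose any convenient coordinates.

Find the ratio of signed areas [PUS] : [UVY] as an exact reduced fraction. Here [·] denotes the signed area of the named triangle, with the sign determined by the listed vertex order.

Assign Z = (0, 0), U = (1, 0), V = (0, 1), M = (4, 1) — the answer is frame-independent, so this choice is without loss of generality.
1. P is the centroid of triangle ZVU ⇒ P = (1/3, 1/3)
2. S is the midpoint of ZP ⇒ S = (1/6, 1/6)
3. Y lies on line VP with VY:YP = 4:3 ⇒ Y = (4/21, 13/21)
2·[PUS] = -1/6, 2·[UVY] = 4/21
[PUS]:[UVY] = -1/6:4/21 = -7/8

[PUS]:[UVY] = -7/8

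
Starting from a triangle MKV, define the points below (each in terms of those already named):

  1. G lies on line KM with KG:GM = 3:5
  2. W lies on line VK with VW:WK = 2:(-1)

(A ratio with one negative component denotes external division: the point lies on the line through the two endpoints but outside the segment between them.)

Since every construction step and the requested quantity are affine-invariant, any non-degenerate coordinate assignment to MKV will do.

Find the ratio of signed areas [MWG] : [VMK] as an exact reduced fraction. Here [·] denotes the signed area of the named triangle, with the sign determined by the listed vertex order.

[MWG]:[VMK] = 5/8

Assign M = (0, 0), K = (1, 0), V = (0, 1) — the answer is frame-independent, so this choice is without loss of generality.
1. G lies on line KM with KG:GM = 3:5 ⇒ G = (5/8, 0)
2. W lies on line VK with VW:WK = 2:(-1) ⇒ W = (2, -1)
2·[MWG] = 5/8, 2·[VMK] = 1
[MWG]:[VMK] = 5/8:1 = 5/8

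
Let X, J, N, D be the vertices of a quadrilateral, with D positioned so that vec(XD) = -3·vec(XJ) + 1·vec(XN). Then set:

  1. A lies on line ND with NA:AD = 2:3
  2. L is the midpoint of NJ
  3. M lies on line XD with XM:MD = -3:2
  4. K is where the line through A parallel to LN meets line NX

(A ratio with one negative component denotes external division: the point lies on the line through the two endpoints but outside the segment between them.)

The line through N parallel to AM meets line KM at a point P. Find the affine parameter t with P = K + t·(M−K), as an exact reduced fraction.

Work in coordinates with X = (0, 0), J = (1, 0), N = (0, 1), D = (-3, 1).
1. A lies on line ND with NA:AD = 2:3 ⇒ A = (-6/5, 1)
2. L is the midpoint of NJ ⇒ L = (1/2, 1/2)
3. M lies on line XD with XM:MD = -3:2 ⇒ M = (-9, 3)
4. K is where the line through A parallel to LN meets line NX ⇒ K = (0, -1/5)
through N parallel to AM: direction (-39/5, 2); meets KM at P = (-351/29, 119/29)
P = K + t·(M−K) with t = 39/29

t = 39/29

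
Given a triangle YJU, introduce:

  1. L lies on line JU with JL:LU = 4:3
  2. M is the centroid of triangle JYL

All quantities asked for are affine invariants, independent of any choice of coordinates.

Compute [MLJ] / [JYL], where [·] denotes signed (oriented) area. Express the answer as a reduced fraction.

Choose coordinates Y = (0, 0), J = (1, 0), U = (0, 1).
1. L lies on line JU with JL:LU = 4:3 ⇒ L = (3/7, 4/7)
2. M is the centroid of triangle JYL ⇒ M = (10/21, 4/21)
2·[MLJ] = -4/21, 2·[JYL] = -4/7
[MLJ]:[JYL] = -4/21:-4/7 = 1/3

[MLJ]:[JYL] = 1/3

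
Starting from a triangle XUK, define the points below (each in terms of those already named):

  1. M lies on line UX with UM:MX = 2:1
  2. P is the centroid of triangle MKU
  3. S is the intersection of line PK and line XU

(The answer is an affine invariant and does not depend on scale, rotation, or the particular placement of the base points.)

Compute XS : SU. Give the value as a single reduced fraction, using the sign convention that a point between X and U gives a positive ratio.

XS:SU = 2

Assign X = (0, 0), U = (1, 0), K = (0, 1) — the answer is frame-independent, so this choice is without loss of generality.
1. M lies on line UX with UM:MX = 2:1 ⇒ M = (1/3, 0)
2. P is the centroid of triangle MKU ⇒ P = (4/9, 1/3)
3. S is the intersection of line PK and line XU ⇒ S = (2/3, 0)
S = X + t·(U−X) with t = 2/3, so XS:SU = t:(1−t) = 2/3:1/3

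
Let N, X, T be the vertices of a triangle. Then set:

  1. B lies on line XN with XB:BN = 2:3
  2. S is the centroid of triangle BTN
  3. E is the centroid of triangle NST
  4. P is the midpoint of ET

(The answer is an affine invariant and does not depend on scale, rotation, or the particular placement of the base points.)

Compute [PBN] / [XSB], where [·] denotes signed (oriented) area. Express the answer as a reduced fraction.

[PBN]:[XSB] = -13/4

Choose coordinates N = (0, 0), X = (1, 0), T = (0, 1).
1. B lies on line XN with XB:BN = 2:3 ⇒ B = (3/5, 0)
2. S is the centroid of triangle BTN ⇒ S = (1/5, 1/3)
3. E is the centroid of triangle NST ⇒ E = (1/15, 4/9)
4. P is the midpoint of ET ⇒ P = (1/30, 13/18)
2·[PBN] = -13/30, 2·[XSB] = 2/15
[PBN]:[XSB] = -13/30:2/15 = -13/4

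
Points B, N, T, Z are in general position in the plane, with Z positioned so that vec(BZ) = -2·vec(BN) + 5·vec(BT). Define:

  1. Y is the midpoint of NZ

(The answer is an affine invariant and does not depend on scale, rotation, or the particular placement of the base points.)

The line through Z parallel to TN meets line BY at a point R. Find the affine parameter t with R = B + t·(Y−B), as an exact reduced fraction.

Assign B = (0, 0), N = (1, 0), T = (0, 1), Z = (-2, 5) — the answer is frame-independent, so this choice is without loss of generality.
1. Y is the midpoint of NZ ⇒ Y = (-1/2, 5/2)
through Z parallel to TN: direction (1, -1); meets BY at R = (-3/4, 15/4)
R = B + t·(Y−B) with t = 3/2

t = 3/2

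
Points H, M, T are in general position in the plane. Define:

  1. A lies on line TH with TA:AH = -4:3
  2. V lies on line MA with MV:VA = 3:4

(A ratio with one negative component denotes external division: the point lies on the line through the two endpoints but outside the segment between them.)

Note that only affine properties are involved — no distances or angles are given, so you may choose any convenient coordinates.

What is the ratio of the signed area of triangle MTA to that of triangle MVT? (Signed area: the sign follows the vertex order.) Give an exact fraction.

[MTA]:[MVT] = -7/3

Choose coordinates H = (0, 0), M = (1, 0), T = (0, 1).
1. A lies on line TH with TA:AH = -4:3 ⇒ A = (0, -3)
2. V lies on line MA with MV:VA = 3:4 ⇒ V = (4/7, -9/7)
2·[MTA] = 4, 2·[MVT] = -12/7
[MTA]:[MVT] = 4:-12/7 = -7/3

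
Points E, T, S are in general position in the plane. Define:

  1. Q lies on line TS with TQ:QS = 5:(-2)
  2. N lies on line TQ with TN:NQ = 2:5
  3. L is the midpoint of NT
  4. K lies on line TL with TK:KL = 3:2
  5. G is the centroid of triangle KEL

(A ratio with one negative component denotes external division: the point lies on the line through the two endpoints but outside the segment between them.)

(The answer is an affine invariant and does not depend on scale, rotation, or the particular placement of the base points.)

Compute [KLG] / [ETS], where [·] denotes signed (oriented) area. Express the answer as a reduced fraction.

[KLG]:[ETS] = 2/63

Work in coordinates with E = (0, 0), T = (1, 0), S = (0, 1).
1. Q lies on line TS with TQ:QS = 5:(-2) ⇒ Q = (-2/3, 5/3)
2. N lies on line TQ with TN:NQ = 2:5 ⇒ N = (11/21, 10/21)
3. L is the midpoint of NT ⇒ L = (16/21, 5/21)
4. K lies on line TL with TK:KL = 3:2 ⇒ K = (6/7, 1/7)
5. G is the centroid of triangle KEL ⇒ G = (34/63, 8/63)
2·[KLG] = 2/63, 2·[ETS] = 1
[KLG]:[ETS] = 2/63:1 = 2/63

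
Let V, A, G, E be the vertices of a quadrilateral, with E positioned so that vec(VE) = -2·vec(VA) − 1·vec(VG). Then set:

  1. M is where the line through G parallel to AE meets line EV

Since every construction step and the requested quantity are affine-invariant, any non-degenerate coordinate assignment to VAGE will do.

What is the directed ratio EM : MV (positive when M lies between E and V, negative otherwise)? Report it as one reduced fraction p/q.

Work in coordinates with V = (0, 0), A = (1, 0), G = (0, 1), E = (-2, -1).
1. M is where the line through G parallel to AE meets line EV ⇒ M = (6, 3)
M = E + t·(V−E) with t = 4, so EM:MV = t:(1−t) = 4:-3

EM:MV = -4/3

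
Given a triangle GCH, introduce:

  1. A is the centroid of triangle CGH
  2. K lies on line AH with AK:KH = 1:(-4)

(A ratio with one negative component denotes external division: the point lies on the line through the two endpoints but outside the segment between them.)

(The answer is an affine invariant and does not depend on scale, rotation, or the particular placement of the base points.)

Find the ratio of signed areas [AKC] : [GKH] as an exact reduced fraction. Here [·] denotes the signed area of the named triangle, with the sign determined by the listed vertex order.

Assign G = (0, 0), C = (1, 0), H = (0, 1) — the answer is frame-independent, so this choice is without loss of generality.
1. A is the centroid of triangle CGH ⇒ A = (1/3, 1/3)
2. K lies on line AH with AK:KH = 1:(-4) ⇒ K = (4/9, 1/9)
2·[AKC] = 1/9, 2·[GKH] = 4/9
[AKC]:[GKH] = 1/9:4/9 = 1/4

[AKC]:[GKH] = 1/4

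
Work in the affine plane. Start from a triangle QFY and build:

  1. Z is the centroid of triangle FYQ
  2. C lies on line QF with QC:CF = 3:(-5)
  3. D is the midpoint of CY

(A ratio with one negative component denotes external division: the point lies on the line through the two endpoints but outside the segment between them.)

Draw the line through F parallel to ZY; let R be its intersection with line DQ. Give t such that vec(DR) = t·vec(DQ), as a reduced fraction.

Assign Q = (0, 0), F = (1, 0), Y = (0, 1) — the answer is frame-independent, so this choice is without loss of generality.
1. Z is the centroid of triangle FYQ ⇒ Z = (1/3, 1/3)
2. C lies on line QF with QC:CF = 3:(-5) ⇒ C = (-3/2, 0)
3. D is the midpoint of CY ⇒ D = (-3/4, 1/2)
through F parallel to ZY: direction (-1/3, 2/3); meets DQ at R = (3/2, -1)
R = D + t·(Q−D) with t = 3

t = 3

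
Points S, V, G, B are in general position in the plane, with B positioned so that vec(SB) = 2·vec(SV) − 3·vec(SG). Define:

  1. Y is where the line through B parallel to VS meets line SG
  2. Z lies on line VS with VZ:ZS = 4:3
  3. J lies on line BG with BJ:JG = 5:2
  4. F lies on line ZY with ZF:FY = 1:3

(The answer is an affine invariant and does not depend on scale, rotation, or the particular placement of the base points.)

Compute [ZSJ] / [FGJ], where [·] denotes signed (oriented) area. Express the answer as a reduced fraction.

[ZSJ]:[FGJ] = -3/31

Set S = (0, 0), V = (1, 0), G = (0, 1), B = (2, -3); any affine frame gives the same invariant.
1. Y is where the line through B parallel to VS meets line SG ⇒ Y = (0, -3)
2. Z lies on line VS with VZ:ZS = 4:3 ⇒ Z = (3/7, 0)
3. J lies on line BG with BJ:JG = 5:2 ⇒ J = (4/7, -1/7)
4. F lies on line ZY with ZF:FY = 1:3 ⇒ F = (9/28, -3/4)
2·[ZSJ] = 3/49, 2·[FGJ] = -31/49
[ZSJ]:[FGJ] = 3/49:-31/49 = -3/31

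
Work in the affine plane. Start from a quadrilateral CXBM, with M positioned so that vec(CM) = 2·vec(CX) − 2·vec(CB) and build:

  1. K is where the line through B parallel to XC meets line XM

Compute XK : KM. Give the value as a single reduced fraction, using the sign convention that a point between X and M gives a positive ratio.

Choose coordinates C = (0, 0), X = (1, 0), B = (0, 1), M = (2, -2).
1. K is where the line through B parallel to XC meets line XM ⇒ K = (1/2, 1)
K = X + t·(M−X) with t = -1/2, so XK:KM = t:(1−t) = -1/2:3/2

XK:KM = -1/3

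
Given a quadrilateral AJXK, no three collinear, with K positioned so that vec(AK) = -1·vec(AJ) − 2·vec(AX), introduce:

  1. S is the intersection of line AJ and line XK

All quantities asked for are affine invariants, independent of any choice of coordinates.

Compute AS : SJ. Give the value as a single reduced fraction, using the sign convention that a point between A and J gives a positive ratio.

AS:SJ = -1/4

Work in coordinates with A = (0, 0), J = (1, 0), X = (0, 1), K = (-1, -2).
1. S is the intersection of line AJ and line XK ⇒ S = (-1/3, 0)
S = A + t·(J−A) with t = -1/3, so AS:SJ = t:(1−t) = -1/3:4/3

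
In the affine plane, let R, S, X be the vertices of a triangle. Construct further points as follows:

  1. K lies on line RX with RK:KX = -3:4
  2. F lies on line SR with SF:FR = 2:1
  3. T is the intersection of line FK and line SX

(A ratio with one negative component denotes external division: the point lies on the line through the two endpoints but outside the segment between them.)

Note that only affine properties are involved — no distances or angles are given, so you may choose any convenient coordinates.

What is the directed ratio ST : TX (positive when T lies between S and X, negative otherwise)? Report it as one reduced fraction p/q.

Set R = (0, 0), S = (1, 0), X = (0, 1); any affine frame gives the same invariant.
1. K lies on line RX with RK:KX = -3:4 ⇒ K = (0, -3)
2. F lies on line SR with SF:FR = 2:1 ⇒ F = (1/3, 0)
3. T is the intersection of line FK and line SX ⇒ T = (2/5, 3/5)
T = S + t·(X−S) with t = 3/5, so ST:TX = t:(1−t) = 3/5:2/5

ST:TX = 3/2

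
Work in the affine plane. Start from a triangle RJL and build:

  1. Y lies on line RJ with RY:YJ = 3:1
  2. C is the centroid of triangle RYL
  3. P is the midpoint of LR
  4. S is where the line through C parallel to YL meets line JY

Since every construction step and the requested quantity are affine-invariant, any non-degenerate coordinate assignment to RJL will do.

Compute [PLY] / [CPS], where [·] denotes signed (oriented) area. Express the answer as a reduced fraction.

Set R = (0, 0), J = (1, 0), L = (0, 1); any affine frame gives the same invariant.
1. Y lies on line RJ with RY:YJ = 3:1 ⇒ Y = (3/4, 0)
2. C is the centroid of triangle RYL ⇒ C = (1/4, 1/3)
3. P is the midpoint of LR ⇒ P = (0, 1/2)
4. S is where the line through C parallel to YL meets line JY ⇒ S = (1/2, 0)
2·[PLY] = -3/8, 2·[CPS] = 1/24
[PLY]:[CPS] = -3/8:1/24 = -9

[PLY]:[CPS] = -9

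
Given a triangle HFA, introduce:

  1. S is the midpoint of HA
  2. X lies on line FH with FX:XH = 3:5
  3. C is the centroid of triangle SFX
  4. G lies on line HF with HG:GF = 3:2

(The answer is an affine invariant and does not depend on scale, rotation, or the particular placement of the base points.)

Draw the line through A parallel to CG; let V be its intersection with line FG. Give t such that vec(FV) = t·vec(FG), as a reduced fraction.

t = 13/8

Work in coordinates with H = (0, 0), F = (1, 0), A = (0, 1).
1. S is the midpoint of HA ⇒ S = (0, 1/2)
2. X lies on line FH with FX:XH = 3:5 ⇒ X = (5/8, 0)
3. C is the centroid of triangle SFX ⇒ C = (13/24, 1/6)
4. G lies on line HF with HG:GF = 3:2 ⇒ G = (3/5, 0)
through A parallel to CG: direction (7/120, -1/6); meets FG at V = (7/20, 0)
V = F + t·(G−F) with t = 13/8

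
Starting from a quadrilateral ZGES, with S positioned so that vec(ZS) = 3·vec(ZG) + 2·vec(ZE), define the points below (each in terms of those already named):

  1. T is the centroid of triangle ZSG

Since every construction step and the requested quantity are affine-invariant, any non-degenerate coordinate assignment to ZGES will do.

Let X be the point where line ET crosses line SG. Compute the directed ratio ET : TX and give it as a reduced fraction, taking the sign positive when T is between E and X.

ET:TX = 5

Work in coordinates with Z = (0, 0), G = (1, 0), E = (0, 1), S = (3, 2).
1. T is the centroid of triangle ZSG ⇒ T = (4/3, 2/3)
line ET meets SG at X = (8/5, 3/5)
T = E + t·(X−E) with t = 5/6, so ET:TX = 5/6:1/6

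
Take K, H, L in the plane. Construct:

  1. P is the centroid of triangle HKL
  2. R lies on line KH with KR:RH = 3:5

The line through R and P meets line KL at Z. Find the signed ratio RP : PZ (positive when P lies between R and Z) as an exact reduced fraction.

RP:PZ = 1/8

Set K = (0, 0), H = (1, 0), L = (0, 1); any affine frame gives the same invariant.
1. P is the centroid of triangle HKL ⇒ P = (1/3, 1/3)
2. R lies on line KH with KR:RH = 3:5 ⇒ R = (3/8, 0)
line RP meets KL at Z = (0, 3)
P = R + t·(Z−R) with t = 1/9, so RP:PZ = 1/9:8/9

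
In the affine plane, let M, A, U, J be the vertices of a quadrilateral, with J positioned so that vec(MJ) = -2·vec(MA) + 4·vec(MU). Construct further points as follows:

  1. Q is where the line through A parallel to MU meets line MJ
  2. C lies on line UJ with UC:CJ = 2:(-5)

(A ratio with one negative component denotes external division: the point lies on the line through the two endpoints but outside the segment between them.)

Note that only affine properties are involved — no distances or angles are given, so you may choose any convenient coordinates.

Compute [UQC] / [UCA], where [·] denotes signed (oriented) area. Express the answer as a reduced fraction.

Set M = (0, 0), A = (1, 0), U = (0, 1), J = (-2, 4); any affine frame gives the same invariant.
1. Q is where the line through A parallel to MU meets line MJ ⇒ Q = (1, -2)
2. C lies on line UJ with UC:CJ = 2:(-5) ⇒ C = (4/3, -1)
2·[UQC] = 2, 2·[UCA] = 2/3
[UQC]:[UCA] = 2:2/3 = 3

[UQC]:[UCA] = 3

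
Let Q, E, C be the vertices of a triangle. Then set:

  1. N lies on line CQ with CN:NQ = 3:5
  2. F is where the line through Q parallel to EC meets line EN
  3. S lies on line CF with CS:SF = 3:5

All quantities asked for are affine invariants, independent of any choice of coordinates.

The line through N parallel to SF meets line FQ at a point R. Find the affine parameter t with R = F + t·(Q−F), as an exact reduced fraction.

t = 3/8

Work in coordinates with Q = (0, 0), E = (1, 0), C = (0, 1).
1. N lies on line CQ with CN:NQ = 3:5 ⇒ N = (0, 5/8)
2. F is where the line through Q parallel to EC meets line EN ⇒ F = (-5/3, 5/3)
3. S lies on line CF with CS:SF = 3:5 ⇒ S = (-5/8, 5/4)
through N parallel to SF: direction (-25/24, 5/12); meets FQ at R = (-25/24, 25/24)
R = F + t·(Q−F) with t = 3/8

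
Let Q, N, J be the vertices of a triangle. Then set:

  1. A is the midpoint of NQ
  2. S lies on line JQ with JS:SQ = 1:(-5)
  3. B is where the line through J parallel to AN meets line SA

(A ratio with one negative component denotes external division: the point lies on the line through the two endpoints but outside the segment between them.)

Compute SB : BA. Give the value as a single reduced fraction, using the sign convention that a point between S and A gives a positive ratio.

SB:BA = 1/4

Work in coordinates with Q = (0, 0), N = (1, 0), J = (0, 1).
1. A is the midpoint of NQ ⇒ A = (1/2, 0)
2. S lies on line JQ with JS:SQ = 1:(-5) ⇒ S = (0, 5/4)
3. B is where the line through J parallel to AN meets line SA ⇒ B = (1/10, 1)
B = S + t·(A−S) with t = 1/5, so SB:BA = t:(1−t) = 1/5:4/5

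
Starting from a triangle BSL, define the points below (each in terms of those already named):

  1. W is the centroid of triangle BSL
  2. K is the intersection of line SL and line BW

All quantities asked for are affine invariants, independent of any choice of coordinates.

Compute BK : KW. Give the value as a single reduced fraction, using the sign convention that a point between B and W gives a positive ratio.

BK:KW = -3

Assign B = (0, 0), S = (1, 0), L = (0, 1) — the answer is frame-independent, so this choice is without loss of generality.
1. W is the centroid of triangle BSL ⇒ W = (1/3, 1/3)
2. K is the intersection of line SL and line BW ⇒ K = (1/2, 1/2)
K = B + t·(W−B) with t = 3/2, so BK:KW = t:(1−t) = 3/2:-1/2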